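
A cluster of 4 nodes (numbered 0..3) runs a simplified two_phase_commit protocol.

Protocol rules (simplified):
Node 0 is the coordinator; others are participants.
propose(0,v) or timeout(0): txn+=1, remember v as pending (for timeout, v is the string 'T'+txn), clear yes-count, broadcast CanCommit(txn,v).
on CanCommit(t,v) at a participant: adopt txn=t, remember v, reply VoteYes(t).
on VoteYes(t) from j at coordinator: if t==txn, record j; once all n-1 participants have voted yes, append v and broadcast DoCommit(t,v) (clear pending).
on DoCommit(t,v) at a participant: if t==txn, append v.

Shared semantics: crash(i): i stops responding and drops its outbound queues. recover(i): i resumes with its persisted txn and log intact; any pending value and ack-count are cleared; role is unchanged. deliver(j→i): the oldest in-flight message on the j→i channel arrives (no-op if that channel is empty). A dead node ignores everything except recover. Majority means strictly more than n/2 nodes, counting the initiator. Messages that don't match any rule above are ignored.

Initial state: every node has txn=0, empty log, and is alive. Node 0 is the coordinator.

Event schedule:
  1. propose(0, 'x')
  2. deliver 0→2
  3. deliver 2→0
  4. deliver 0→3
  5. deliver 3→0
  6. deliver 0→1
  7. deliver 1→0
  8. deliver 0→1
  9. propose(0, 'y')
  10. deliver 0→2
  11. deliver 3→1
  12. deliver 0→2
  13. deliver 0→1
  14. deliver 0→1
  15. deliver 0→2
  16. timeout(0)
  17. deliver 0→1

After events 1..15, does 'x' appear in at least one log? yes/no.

yes

after 1 — propose(0,'x'): n0:coor/t1/[-]
after 2 — deliver 0→2: n2:part/t1/[-]
after 3 — deliver 2→0: ·
after 4 — deliver 0→3: n3:part/t1/[-]
after 5 — deliver 3→0: ·
after 6 — deliver 0→1: n1:part/t1/[-]
after 7 — deliver 1→0: n0:coor/t1/[x]
after 8 — deliver 0→1: n1:part/t1/[x]
after 9 — propose(0,'y'): n0:coor/t2/[x]
after 10 — deliver 0→2: n2:part/t1/[x]
after 11 — deliver 3→1: ·
after 12 — deliver 0→2: n2:part/t2/[x]
after 13 — deliver 0→1: n1:part/t2/[x]
after 14 — deliver 0→1: ·
after 15 — deliver 0→2: ·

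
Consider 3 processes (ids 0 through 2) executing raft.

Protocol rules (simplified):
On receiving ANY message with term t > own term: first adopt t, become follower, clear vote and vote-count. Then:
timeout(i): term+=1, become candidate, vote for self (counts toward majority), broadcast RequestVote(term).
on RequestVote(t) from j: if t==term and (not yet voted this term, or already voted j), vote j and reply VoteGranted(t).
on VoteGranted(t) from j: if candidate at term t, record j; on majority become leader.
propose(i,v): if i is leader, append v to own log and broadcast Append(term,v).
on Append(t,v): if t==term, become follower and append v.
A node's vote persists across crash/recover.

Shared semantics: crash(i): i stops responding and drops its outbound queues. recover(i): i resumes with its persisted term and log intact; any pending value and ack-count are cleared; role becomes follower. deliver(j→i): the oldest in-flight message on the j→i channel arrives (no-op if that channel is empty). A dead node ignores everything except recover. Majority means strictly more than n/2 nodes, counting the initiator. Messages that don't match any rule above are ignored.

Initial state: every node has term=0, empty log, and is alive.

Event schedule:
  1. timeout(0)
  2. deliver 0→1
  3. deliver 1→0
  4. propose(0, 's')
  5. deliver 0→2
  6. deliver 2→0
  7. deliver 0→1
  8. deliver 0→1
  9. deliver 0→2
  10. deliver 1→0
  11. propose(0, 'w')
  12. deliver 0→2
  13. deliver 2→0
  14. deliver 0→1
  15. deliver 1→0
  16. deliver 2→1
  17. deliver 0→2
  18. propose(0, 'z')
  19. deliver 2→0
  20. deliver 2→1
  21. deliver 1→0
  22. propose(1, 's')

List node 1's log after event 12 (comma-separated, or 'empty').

1. timeout(0):  <0:cand t1 ->
2. deliver 0→1:  <1:foll t1 ->
3. deliver 1→0:  <0:lead t1 ->
4. propose(0,'s'):  <0:lead t1 s>
5. deliver 0→2:  <2:foll t1 ->
6. deliver 2→0:  nop
7. deliver 0→1:  <1:foll t1 s>
8. deliver 0→1:  nop
9. deliver 0→2:  <2:foll t1 s>
10. deliver 1→0:  nop
11. propose(0,'w'):  <0:lead t1 s,w>
12. deliver 0→2:  <2:foll t1 s,w>

s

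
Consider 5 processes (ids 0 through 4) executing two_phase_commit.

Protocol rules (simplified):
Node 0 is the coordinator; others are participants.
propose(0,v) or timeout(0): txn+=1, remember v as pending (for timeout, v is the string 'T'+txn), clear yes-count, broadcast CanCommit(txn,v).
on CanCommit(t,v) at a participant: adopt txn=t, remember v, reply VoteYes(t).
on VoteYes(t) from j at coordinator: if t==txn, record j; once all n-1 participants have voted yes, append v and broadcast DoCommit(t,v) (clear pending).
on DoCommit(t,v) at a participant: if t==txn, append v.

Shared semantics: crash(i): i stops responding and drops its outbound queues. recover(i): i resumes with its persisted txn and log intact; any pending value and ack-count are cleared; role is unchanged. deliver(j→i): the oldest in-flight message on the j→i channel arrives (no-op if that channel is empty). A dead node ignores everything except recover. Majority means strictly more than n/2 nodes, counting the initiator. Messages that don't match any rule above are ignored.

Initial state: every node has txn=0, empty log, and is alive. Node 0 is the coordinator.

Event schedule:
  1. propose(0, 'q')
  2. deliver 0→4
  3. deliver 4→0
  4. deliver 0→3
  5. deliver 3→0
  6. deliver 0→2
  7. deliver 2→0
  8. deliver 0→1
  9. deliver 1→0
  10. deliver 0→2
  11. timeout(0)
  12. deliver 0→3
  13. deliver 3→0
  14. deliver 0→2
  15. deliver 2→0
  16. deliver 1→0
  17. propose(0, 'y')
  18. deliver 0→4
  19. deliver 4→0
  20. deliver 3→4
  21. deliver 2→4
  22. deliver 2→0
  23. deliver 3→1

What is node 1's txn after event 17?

1. propose(0,'q'):  <0:coor t1 ->
2. deliver 0→4:  <4:part t1 ->
3. deliver 4→0:  nop
4. deliver 0→3:  <3:part t1 ->
5. deliver 3→0:  nop
6. deliver 0→2:  <2:part t1 ->
7. deliver 2→0:  nop
8. deliver 0→1:  <1:part t1 ->
9. deliver 1→0:  <0:coor t1 q>
10. deliver 0→2:  <2:part t1 q>
11. timeout(0):  <0:coor t2 q>
12. deliver 0→3:  <3:part t1 q>
13. deliver 3→0:  nop
14. deliver 0→2:  <2:part t2 q>
15. deliver 2→0:  nop
16. deliver 1→0:  nop
17. propose(0,'y'):  <0:coor t3 q>

1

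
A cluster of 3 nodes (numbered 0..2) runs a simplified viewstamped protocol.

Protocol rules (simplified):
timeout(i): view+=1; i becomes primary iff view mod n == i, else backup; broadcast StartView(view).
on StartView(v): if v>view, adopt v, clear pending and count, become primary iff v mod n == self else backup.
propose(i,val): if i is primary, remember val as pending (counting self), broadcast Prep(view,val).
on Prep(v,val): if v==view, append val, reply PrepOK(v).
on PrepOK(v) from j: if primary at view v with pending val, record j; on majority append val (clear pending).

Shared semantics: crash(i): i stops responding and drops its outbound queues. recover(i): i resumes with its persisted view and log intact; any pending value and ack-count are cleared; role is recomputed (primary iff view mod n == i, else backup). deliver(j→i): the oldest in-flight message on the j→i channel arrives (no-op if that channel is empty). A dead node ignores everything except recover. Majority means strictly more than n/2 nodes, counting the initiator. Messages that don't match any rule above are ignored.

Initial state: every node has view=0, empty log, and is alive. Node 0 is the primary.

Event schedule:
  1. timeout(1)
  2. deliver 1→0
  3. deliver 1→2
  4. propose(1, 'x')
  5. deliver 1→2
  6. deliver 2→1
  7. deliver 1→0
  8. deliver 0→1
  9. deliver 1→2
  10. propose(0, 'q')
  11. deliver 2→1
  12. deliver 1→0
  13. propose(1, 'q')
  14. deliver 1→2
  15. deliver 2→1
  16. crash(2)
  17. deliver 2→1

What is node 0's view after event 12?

1

[1] timeout(1) → N1(prim v1 [-])
[2] deliver 1→0 → N0(back v1 [-])
[3] deliver 1→2 → N2(back v1 [-])
[4] propose(1,'x') → ∅
[5] deliver 1→2 → N2(back v1 [x])
[6] deliver 2→1 → N1(prim v1 [x])
[7] deliver 1→0 → N0(back v1 [x])
[8] deliver 0→1 → ∅
[9] deliver 1→2 → ∅
[10] propose(0,'q') → ∅
[11] deliver 2→1 → ∅
[12] deliver 1→0 → ∅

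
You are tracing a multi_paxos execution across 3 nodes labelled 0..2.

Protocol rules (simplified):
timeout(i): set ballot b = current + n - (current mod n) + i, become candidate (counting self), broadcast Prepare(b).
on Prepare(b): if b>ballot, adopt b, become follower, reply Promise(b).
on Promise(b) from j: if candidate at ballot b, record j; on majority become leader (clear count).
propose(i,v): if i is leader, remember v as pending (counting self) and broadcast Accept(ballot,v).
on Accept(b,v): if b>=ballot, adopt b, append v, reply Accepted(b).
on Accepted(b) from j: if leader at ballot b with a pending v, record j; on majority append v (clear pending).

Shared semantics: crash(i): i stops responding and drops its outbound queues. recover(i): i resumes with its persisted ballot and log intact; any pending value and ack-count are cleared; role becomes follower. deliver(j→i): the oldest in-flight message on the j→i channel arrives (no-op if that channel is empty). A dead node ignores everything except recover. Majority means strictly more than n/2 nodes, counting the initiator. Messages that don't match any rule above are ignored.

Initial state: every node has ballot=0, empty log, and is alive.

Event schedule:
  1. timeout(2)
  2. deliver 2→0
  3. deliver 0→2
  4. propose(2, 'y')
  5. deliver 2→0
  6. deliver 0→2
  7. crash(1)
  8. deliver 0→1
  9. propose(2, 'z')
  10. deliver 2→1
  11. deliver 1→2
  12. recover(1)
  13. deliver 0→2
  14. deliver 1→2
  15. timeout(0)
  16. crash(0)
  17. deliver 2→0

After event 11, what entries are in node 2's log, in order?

y

after 1 — timeout(2): n2:cand/b5/[-]
after 2 — deliver 2→0: n0:foll/b5/[-]
after 3 — deliver 0→2: n2:lead/b5/[-]
after 4 — propose(2,'y'): ·
after 5 — deliver 2→0: n0:foll/b5/[y]
after 6 — deliver 0→2: n2:lead/b5/[y]
after 7 — crash(1): n1:✗foll/b0/[-]
after 8 — deliver 0→1: ·
after 9 — propose(2,'z'): ·
after 10 — deliver 2→1: ·
after 11 — deliver 1→2: ·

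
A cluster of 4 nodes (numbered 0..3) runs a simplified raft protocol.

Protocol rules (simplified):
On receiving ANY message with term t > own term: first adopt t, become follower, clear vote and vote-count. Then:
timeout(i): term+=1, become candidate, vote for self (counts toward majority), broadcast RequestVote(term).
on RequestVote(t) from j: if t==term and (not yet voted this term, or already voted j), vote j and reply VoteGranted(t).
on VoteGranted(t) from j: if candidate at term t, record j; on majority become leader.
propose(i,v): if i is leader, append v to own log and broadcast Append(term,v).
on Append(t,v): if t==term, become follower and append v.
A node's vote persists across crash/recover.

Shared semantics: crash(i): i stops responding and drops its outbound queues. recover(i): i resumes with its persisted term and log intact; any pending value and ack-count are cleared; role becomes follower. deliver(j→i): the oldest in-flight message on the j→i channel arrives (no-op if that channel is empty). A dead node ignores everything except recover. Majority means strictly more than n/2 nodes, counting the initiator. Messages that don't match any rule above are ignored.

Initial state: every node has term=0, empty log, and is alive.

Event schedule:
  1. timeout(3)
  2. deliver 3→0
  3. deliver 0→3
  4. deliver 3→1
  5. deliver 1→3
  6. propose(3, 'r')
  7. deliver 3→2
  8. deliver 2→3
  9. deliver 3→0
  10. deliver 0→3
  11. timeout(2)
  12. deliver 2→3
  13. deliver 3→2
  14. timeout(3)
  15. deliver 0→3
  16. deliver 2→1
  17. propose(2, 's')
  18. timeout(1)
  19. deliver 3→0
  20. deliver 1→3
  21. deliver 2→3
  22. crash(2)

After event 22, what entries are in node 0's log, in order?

after 1 — timeout(3): n3:cand/t1/[-]
after 2 — deliver 3→0: n0:foll/t1/[-]
after 3 — deliver 0→3: ·
after 4 — deliver 3→1: n1:foll/t1/[-]
after 5 — deliver 1→3: n3:lead/t1/[-]
after 6 — propose(3,'r'): n3:lead/t1/[r]
after 7 — deliver 3→2: n2:foll/t1/[-]
after 8 — deliver 2→3: ·
after 9 — deliver 3→0: n0:foll/t1/[r]
after 10 — deliver 0→3: ·
after 11 — timeout(2): n2:cand/t2/[-]
after 12 — deliver 2→3: n3:foll/t2/[r]
after 13 — deliver 3→2: ·
after 14 — timeout(3): n3:cand/t3/[r]
after 15 — deliver 0→3: ·
after 16 — deliver 2→1: n1:foll/t2/[-]
after 17 — propose(2,'s'): ·
after 18 — timeout(1): n1:cand/t3/[-]
after 19 — deliver 3→0: n0:foll/t3/[r]
after 20 — deliver 1→3: ·
after 21 — deliver 2→3: ·
after 22 — crash(2): n2:✗cand/t2/[-]

r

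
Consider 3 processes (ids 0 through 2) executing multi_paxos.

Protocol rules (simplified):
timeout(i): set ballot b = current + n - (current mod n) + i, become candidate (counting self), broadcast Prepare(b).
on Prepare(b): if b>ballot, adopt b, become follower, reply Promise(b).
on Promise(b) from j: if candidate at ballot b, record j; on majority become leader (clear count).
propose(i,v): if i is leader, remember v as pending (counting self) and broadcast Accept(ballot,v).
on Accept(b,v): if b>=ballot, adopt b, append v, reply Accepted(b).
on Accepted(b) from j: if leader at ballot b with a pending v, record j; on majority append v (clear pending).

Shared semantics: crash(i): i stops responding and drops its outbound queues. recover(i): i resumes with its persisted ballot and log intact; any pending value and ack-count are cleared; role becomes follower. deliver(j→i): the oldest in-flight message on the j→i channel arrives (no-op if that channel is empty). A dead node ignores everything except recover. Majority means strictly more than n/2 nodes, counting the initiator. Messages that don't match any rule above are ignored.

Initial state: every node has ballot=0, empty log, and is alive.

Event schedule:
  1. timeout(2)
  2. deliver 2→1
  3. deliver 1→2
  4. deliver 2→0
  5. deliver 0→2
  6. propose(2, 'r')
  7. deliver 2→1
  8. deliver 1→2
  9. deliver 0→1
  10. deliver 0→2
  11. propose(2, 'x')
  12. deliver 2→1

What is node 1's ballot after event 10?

5

e1 timeout(2): 2[cand,b=5,-]
e2 deliver 2→1: 1[foll,b=5,-]
e3 deliver 1→2: 2[lead,b=5,-]
e4 deliver 2→0: 0[foll,b=5,-]
e5 deliver 0→2: ·
e6 propose(2,'r'): ·
e7 deliver 2→1: 1[foll,b=5,r]
e8 deliver 1→2: 2[lead,b=5,r]
e9 deliver 0→1: ·
e10 deliver 0→2: ·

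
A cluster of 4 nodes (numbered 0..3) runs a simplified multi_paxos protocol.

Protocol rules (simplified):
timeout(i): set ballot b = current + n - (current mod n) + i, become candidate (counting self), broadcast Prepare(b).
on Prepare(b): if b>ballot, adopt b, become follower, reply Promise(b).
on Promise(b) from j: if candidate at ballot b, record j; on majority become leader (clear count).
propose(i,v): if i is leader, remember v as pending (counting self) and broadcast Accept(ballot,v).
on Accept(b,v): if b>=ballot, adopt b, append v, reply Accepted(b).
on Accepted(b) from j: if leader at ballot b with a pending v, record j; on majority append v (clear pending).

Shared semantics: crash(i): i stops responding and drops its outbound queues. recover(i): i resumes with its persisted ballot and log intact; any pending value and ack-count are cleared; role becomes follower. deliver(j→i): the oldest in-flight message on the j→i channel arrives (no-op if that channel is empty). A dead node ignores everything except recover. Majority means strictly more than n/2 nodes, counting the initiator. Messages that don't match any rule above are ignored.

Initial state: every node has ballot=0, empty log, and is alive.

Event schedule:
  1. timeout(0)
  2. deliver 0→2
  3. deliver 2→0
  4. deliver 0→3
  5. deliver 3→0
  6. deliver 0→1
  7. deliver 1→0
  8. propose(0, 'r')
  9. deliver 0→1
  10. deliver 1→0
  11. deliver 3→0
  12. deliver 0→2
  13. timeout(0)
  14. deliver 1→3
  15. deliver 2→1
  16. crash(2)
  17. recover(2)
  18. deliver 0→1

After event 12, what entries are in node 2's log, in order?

r

[1] timeout(0) → N0(cand b4 [-])
[2] deliver 0→2 → N2(foll b4 [-])
[3] deliver 2→0 → ∅
[4] deliver 0→3 → N3(foll b4 [-])
[5] deliver 3→0 → N0(lead b4 [-])
[6] deliver 0→1 → N1(foll b4 [-])
[7] deliver 1→0 → ∅
[8] propose(0,'r') → ∅
[9] deliver 0→1 → N1(foll b4 [r])
[10] deliver 1→0 → ∅
[11] deliver 3→0 → ∅
[12] deliver 0→2 → N2(foll b4 [r])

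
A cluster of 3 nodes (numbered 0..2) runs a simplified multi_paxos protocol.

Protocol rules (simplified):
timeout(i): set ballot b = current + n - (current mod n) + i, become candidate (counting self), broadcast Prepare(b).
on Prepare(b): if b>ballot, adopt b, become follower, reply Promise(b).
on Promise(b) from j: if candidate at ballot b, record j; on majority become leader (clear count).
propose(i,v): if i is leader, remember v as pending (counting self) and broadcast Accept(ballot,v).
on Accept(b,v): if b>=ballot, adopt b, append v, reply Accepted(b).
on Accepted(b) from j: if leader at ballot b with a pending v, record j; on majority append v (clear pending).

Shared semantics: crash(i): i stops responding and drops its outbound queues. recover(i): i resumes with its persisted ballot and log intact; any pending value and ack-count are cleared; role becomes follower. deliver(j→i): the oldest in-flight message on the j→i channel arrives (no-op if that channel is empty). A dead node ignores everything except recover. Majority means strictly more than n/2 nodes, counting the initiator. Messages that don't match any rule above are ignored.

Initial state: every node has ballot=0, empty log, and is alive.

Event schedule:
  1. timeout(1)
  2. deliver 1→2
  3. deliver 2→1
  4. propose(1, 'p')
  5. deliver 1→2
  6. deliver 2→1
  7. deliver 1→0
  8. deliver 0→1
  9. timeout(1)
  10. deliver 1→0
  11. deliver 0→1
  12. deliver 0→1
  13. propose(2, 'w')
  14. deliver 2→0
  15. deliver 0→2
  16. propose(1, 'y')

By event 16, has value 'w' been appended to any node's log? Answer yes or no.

e1 timeout(1): 1[cand,b=4,-]
e2 deliver 1→2: 2[foll,b=4,-]
e3 deliver 2→1: 1[lead,b=4,-]
e4 propose(1,'p'): ·
e5 deliver 1→2: 2[foll,b=4,p]
e6 deliver 2→1: 1[lead,b=4,p]
e7 deliver 1→0: 0[foll,b=4,-]
e8 deliver 0→1: ·
e9 timeout(1): 1[cand,b=7,p]
e10 deliver 1→0: 0[foll,b=4,p]
e11 deliver 0→1: ·
e12 deliver 0→1: ·
e13 propose(2,'w'): ·
e14 deliver 2→0: ·
e15 deliver 0→2: ·
e16 propose(1,'y'): ·

no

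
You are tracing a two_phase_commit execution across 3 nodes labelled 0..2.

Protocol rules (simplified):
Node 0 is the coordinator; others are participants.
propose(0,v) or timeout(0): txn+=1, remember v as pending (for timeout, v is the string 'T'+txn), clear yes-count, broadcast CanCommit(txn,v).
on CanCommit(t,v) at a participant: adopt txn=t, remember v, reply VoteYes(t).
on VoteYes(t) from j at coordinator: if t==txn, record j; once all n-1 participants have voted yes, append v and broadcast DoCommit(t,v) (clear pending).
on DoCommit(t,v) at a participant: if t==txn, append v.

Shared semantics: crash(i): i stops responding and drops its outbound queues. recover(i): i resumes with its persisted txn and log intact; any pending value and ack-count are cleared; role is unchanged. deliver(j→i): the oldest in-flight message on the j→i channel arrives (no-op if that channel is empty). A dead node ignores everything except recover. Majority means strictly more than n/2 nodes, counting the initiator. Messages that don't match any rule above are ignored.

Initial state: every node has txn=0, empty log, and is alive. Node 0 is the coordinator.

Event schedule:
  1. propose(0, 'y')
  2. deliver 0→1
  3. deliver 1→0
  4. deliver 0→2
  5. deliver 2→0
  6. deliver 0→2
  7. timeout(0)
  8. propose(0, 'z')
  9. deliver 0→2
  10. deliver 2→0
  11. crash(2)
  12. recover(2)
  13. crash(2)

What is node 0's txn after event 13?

after 1 — propose(0,'y'): n0:coor/t1/[-]
after 2 — deliver 0→1: n1:part/t1/[-]
after 3 — deliver 1→0: ·
after 4 — deliver 0→2: n2:part/t1/[-]
after 5 — deliver 2→0: n0:coor/t1/[y]
after 6 — deliver 0→2: n2:part/t1/[y]
after 7 — timeout(0): n0:coor/t2/[y]
after 8 — propose(0,'z'): n0:coor/t3/[y]
after 9 — deliver 0→2: n2:part/t2/[y]
after 10 — deliver 2→0: ·
after 11 — crash(2): n2:✗part/t2/[y]
after 12 — recover(2): n2:part/t2/[y]
after 13 — crash(2): n2:✗part/t2/[y]

3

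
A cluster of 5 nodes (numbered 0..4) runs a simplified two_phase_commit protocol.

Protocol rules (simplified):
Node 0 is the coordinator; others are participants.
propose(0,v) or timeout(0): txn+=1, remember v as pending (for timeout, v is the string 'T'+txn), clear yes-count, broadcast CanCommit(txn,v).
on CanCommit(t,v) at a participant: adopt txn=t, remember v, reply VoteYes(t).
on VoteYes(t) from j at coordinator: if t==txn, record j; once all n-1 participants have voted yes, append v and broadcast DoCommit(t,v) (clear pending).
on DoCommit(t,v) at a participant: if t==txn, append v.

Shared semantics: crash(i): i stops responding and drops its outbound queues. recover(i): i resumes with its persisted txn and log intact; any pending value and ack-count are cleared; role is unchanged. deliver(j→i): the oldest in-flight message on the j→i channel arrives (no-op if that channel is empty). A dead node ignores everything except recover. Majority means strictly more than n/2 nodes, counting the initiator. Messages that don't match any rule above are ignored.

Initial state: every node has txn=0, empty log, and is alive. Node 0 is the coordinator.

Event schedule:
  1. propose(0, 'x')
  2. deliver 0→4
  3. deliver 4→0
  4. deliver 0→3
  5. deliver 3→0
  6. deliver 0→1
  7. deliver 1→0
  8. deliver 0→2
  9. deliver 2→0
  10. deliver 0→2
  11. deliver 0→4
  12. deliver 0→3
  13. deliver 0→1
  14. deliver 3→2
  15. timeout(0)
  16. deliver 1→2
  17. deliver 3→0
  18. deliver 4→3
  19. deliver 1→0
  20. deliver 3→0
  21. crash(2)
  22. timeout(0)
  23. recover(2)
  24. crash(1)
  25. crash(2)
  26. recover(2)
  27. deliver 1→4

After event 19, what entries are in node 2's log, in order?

after 1 — propose(0,'x'): n0:coor/t1/[-]
after 2 — deliver 0→4: n4:part/t1/[-]
after 3 — deliver 4→0: ·
after 4 — deliver 0→3: n3:part/t1/[-]
after 5 — deliver 3→0: ·
after 6 — deliver 0→1: n1:part/t1/[-]
after 7 — deliver 1→0: ·
after 8 — deliver 0→2: n2:part/t1/[-]
after 9 — deliver 2→0: n0:coor/t1/[x]
after 10 — deliver 0→2: n2:part/t1/[x]
after 11 — deliver 0→4: n4:part/t1/[x]
after 12 — deliver 0→3: n3:part/t1/[x]
after 13 — deliver 0→1: n1:part/t1/[x]
after 14 — deliver 3→2: ·
after 15 — timeout(0): n0:coor/t2/[x]
after 16 — deliver 1→2: ·
after 17 — deliver 3→0: ·
after 18 — deliver 4→3: ·
after 19 — deliver 1→0: ·

x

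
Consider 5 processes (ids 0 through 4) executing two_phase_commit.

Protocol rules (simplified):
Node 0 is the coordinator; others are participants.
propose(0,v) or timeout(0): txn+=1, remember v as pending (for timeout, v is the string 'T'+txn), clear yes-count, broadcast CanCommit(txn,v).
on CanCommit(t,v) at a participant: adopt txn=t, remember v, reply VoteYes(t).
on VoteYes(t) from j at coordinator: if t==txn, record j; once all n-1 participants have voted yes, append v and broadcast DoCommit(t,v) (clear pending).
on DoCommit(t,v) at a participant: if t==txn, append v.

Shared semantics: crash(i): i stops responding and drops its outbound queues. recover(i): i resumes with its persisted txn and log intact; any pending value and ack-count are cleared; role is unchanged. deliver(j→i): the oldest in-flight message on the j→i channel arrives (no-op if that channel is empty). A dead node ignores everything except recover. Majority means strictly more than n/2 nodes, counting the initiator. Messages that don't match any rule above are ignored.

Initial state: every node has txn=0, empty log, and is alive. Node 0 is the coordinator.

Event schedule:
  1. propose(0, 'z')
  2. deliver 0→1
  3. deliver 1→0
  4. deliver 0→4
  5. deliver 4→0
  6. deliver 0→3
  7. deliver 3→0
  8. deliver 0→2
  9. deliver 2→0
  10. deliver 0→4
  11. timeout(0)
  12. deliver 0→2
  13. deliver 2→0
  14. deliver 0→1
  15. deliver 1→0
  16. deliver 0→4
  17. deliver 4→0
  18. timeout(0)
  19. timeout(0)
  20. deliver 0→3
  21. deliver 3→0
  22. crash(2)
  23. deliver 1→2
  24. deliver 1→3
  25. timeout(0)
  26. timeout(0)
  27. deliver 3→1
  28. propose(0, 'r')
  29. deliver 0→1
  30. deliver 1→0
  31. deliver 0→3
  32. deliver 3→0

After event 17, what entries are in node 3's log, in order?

e1 propose(0,'z'): 0[coor,t=1,-]
e2 deliver 0→1: 1[part,t=1,-]
e3 deliver 1→0: ·
e4 deliver 0→4: 4[part,t=1,-]
e5 deliver 4→0: ·
e6 deliver 0→3: 3[part,t=1,-]
e7 deliver 3→0: ·
e8 deliver 0→2: 2[part,t=1,-]
e9 deliver 2→0: 0[coor,t=1,z]
e10 deliver 0→4: 4[part,t=1,z]
e11 timeout(0): 0[coor,t=2,z]
e12 deliver 0→2: 2[part,t=1,z]
e13 deliver 2→0: ·
e14 deliver 0→1: 1[part,t=1,z]
e15 deliver 1→0: ·
e16 deliver 0→4: 4[part,t=2,z]
e17 deliver 4→0: ·

empty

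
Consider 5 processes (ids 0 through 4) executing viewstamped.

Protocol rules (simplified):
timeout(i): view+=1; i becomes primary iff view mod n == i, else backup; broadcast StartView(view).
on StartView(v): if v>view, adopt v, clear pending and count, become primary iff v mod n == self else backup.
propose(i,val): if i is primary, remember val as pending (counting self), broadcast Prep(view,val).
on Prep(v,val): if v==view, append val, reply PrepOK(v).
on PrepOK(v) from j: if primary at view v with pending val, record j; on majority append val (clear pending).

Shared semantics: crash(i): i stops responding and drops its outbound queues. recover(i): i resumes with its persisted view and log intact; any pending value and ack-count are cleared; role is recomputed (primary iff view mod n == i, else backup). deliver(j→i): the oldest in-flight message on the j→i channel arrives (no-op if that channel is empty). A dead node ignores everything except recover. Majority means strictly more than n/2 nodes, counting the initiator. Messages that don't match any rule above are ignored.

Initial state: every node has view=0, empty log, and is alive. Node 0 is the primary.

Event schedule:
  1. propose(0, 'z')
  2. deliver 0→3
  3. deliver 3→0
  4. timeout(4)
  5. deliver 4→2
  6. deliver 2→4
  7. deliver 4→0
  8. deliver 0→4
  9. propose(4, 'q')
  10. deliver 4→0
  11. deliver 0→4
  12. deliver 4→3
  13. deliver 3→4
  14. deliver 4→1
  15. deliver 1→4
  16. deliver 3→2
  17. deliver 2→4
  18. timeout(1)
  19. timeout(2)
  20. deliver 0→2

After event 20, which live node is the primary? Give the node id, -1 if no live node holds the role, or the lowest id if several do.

2

e1 propose(0,'z'): ·
e2 deliver 0→3: 3[back,v=0,z]
e3 deliver 3→0: ·
e4 timeout(4): 4[back,v=1,-]
e5 deliver 4→2: 2[back,v=1,-]
e6 deliver 2→4: ·
e7 deliver 4→0: 0[back,v=1,-]
e8 deliver 0→4: ·
e9 propose(4,'q'): ·
e10 deliver 4→0: ·
e11 deliver 0→4: ·
e12 deliver 4→3: 3[back,v=1,z]
e13 deliver 3→4: ·
e14 deliver 4→1: 1[prim,v=1,-]
e15 deliver 1→4: ·
e16 deliver 3→2: ·
e17 deliver 2→4: ·
e18 timeout(1): 1[back,v=2,-]
e19 timeout(2): 2[prim,v=2,-]
e20 deliver 0→2: ·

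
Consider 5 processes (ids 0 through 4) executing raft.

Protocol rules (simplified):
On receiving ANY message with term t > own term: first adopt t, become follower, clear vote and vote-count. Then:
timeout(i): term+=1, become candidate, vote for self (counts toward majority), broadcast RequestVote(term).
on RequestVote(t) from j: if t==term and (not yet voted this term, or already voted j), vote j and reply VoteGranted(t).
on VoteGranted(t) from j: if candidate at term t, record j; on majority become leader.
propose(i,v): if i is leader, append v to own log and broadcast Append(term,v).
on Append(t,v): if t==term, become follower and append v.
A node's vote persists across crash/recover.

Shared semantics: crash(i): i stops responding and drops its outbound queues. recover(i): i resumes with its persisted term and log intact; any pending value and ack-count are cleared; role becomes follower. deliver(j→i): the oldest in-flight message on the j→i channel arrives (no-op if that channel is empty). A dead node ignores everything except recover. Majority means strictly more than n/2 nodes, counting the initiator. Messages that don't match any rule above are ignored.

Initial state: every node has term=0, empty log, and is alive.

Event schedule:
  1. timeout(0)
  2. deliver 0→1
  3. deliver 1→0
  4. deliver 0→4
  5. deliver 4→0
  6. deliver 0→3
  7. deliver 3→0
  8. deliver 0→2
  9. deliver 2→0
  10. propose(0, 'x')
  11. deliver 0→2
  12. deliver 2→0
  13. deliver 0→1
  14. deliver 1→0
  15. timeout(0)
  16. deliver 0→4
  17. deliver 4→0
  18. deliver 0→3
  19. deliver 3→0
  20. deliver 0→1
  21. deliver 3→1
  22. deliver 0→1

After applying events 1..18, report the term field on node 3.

1

after 1 — timeout(0): n0:cand/t1/[-]
after 2 — deliver 0→1: n1:foll/t1/[-]
after 3 — deliver 1→0: ·
after 4 — deliver 0→4: n4:foll/t1/[-]
after 5 — deliver 4→0: n0:lead/t1/[-]
after 6 — deliver 0→3: n3:foll/t1/[-]
after 7 — deliver 3→0: ·
after 8 — deliver 0→2: n2:foll/t1/[-]
after 9 — deliver 2→0: ·
after 10 — propose(0,'x'): n0:lead/t1/[x]
after 11 — deliver 0→2: n2:foll/t1/[x]
after 12 — deliver 2→0: ·
after 13 — deliver 0→1: n1:foll/t1/[x]
after 14 — deliver 1→0: ·
after 15 — timeout(0): n0:cand/t2/[x]
after 16 — deliver 0→4: n4:foll/t1/[x]
after 17 — deliver 4→0: ·
after 18 — deliver 0→3: n3:foll/t1/[x]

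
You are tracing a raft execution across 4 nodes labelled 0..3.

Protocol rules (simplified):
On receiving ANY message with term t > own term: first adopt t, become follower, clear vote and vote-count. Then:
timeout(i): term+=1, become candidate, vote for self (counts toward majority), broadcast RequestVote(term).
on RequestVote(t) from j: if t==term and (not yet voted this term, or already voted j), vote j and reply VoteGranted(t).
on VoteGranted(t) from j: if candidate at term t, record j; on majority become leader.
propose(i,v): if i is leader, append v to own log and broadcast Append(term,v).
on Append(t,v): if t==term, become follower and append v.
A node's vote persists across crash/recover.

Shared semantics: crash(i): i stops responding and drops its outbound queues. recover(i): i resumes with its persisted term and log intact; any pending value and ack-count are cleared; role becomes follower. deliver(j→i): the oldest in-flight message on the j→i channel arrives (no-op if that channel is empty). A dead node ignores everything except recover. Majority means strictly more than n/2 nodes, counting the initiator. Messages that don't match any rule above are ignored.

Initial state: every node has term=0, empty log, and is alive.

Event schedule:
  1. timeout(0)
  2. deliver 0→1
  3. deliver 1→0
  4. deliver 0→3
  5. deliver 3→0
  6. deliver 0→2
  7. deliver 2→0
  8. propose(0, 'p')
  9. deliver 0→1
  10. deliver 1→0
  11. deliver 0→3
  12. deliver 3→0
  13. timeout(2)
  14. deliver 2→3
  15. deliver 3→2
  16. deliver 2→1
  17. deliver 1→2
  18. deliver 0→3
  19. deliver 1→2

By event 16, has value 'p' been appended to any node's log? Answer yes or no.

yes

e1 timeout(0): 0[cand,t=1,-]
e2 deliver 0→1: 1[foll,t=1,-]
e3 deliver 1→0: ·
e4 deliver 0→3: 3[foll,t=1,-]
e5 deliver 3→0: 0[lead,t=1,-]
e6 deliver 0→2: 2[foll,t=1,-]
e7 deliver 2→0: ·
e8 propose(0,'p'): 0[lead,t=1,p]
e9 deliver 0→1: 1[foll,t=1,p]
e10 deliver 1→0: ·
e11 deliver 0→3: 3[foll,t=1,p]
e12 deliver 3→0: ·
e13 timeout(2): 2[cand,t=2,-]
e14 deliver 2→3: 3[foll,t=2,p]
e15 deliver 3→2: ·
e16 deliver 2→1: 1[foll,t=2,p]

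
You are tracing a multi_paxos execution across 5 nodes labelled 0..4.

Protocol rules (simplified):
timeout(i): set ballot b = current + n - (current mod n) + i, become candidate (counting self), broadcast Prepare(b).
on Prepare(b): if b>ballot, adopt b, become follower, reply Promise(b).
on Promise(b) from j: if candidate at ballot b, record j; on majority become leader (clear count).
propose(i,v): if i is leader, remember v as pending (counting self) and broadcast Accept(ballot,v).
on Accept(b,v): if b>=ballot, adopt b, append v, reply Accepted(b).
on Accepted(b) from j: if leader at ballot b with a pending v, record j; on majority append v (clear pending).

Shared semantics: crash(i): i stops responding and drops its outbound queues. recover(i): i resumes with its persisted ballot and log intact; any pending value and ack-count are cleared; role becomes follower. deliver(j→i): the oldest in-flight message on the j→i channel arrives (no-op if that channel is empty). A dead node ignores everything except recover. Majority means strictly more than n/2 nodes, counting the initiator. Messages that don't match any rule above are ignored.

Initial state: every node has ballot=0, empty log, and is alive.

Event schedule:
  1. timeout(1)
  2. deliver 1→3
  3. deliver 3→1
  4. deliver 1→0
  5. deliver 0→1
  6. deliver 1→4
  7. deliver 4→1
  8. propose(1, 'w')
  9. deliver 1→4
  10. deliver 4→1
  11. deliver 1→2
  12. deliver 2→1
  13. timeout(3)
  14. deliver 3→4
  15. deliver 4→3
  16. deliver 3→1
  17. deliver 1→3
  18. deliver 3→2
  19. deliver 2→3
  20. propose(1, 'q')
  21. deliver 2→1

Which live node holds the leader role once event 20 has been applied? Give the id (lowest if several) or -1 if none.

1. timeout(1):  <1:cand b6 ->
2. deliver 1→3:  <3:foll b6 ->
3. deliver 3→1:  nop
4. deliver 1→0:  <0:foll b6 ->
5. deliver 0→1:  <1:lead b6 ->
6. deliver 1→4:  <4:foll b6 ->
7. deliver 4→1:  nop
8. propose(1,'w'):  nop
9. deliver 1→4:  <4:foll b6 w>
10. deliver 4→1:  nop
11. deliver 1→2:  <2:foll b6 ->
12. deliver 2→1:  nop
13. timeout(3):  <3:cand b13 ->
14. deliver 3→4:  <4:foll b13 w>
15. deliver 4→3:  nop
16. deliver 3→1:  <1:foll b13 ->
17. deliver 1→3:  nop
18. deliver 3→2:  <2:foll b13 ->
19. deliver 2→3:  <3:lead b13 ->
20. propose(1,'q'):  nop

3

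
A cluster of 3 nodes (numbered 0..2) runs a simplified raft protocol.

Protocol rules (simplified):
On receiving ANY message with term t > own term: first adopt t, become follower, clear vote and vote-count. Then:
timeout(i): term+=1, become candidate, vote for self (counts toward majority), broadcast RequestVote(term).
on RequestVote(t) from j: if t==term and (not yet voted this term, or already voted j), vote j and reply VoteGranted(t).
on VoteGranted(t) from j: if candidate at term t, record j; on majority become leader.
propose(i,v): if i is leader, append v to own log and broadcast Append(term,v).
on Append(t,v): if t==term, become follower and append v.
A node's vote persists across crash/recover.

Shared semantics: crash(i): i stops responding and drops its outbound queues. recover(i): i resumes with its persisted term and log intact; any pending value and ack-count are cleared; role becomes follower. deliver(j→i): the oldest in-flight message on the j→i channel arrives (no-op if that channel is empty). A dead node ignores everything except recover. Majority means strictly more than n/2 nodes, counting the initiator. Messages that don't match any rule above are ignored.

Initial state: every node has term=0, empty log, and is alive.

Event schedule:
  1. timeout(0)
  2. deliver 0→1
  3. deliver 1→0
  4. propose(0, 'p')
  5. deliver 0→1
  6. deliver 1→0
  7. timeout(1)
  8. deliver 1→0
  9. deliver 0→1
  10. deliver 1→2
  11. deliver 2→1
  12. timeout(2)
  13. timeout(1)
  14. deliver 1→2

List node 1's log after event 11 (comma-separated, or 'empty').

p

step 1 timeout(0): 0={cand,t=1,log=-}
step 2 deliver 0→1: 1={foll,t=1,log=-}
step 3 deliver 1→0: 0={lead,t=1,log=-}
step 4 propose(0,'p'): 0={lead,t=1,log=p}
step 5 deliver 0→1: 1={foll,t=1,log=p}
step 6 deliver 1→0: —
step 7 timeout(1): 1={cand,t=2,log=p}
step 8 deliver 1→0: 0={foll,t=2,log=p}
step 9 deliver 0→1: 1={lead,t=2,log=p}
step 10 deliver 1→2: 2={foll,t=2,log=-}
step 11 deliver 2→1: —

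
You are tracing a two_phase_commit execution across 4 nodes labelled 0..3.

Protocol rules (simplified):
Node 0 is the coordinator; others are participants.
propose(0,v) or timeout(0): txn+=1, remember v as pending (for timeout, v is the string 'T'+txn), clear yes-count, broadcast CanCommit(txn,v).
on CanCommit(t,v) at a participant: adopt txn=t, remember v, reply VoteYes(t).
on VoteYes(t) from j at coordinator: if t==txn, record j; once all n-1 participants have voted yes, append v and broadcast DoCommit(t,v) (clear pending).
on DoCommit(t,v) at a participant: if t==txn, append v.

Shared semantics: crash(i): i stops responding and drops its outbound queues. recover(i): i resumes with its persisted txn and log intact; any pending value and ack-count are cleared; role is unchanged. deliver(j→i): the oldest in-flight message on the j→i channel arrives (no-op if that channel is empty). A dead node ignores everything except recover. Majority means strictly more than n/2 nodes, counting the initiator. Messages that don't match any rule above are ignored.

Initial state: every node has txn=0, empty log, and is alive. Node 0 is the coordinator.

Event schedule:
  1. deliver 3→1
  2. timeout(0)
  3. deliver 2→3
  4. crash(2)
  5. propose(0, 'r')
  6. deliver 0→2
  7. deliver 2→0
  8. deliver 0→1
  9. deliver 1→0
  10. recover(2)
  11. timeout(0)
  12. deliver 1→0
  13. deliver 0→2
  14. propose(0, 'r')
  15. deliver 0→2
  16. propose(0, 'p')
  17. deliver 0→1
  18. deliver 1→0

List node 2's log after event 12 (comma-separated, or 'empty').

[1] deliver 3→1 → ∅
[2] timeout(0) → N0(coor t1 [-])
[3] deliver 2→3 → ∅
[4] crash(2) → N2(✗part t0 [-])
[5] propose(0,'r') → N0(coor t2 [-])
[6] deliver 0→2 → ∅
[7] deliver 2→0 → ∅
[8] deliver 0→1 → N1(part t1 [-])
[9] deliver 1→0 → ∅
[10] recover(2) → N2(part t0 [-])
[11] timeout(0) → N0(coor t3 [-])
[12] deliver 1→0 → ∅

empty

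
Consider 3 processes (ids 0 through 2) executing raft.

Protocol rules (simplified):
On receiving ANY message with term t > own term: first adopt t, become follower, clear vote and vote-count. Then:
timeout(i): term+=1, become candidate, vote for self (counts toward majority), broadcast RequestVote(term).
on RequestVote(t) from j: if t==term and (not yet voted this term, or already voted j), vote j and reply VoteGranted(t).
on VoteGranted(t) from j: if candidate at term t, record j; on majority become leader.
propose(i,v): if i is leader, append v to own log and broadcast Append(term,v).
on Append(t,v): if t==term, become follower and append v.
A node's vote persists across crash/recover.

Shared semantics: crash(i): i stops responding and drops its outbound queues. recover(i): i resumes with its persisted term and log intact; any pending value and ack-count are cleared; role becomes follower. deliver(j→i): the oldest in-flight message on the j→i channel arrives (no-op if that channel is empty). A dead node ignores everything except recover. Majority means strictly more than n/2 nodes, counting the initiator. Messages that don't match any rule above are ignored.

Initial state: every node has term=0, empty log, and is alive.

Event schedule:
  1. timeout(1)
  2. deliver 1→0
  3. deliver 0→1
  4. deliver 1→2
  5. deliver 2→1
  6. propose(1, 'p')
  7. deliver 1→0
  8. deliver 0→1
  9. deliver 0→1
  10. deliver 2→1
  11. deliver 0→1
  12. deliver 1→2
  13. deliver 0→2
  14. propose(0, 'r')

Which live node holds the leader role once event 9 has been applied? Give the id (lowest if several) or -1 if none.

[1] timeout(1) → N1(cand t1 [-])
[2] deliver 1→0 → N0(foll t1 [-])
[3] deliver 0→1 → N1(lead t1 [-])
[4] deliver 1→2 → N2(foll t1 [-])
[5] deliver 2→1 → ∅
[6] propose(1,'p') → N1(lead t1 [p])
[7] deliver 1→0 → N0(foll t1 [p])
[8] deliver 0→1 → ∅
[9] deliver 0→1 → ∅

1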